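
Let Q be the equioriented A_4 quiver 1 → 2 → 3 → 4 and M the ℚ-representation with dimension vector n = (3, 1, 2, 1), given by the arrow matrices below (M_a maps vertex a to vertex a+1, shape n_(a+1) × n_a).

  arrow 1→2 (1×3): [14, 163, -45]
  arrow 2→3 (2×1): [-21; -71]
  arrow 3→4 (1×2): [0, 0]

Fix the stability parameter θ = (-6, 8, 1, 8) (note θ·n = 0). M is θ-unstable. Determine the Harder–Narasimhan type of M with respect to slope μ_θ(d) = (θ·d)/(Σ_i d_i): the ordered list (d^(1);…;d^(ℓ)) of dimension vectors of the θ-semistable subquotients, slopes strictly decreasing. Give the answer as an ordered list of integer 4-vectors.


Interval decomposition of M: I[1,1]^2, I[1,3], I[3,3], I[4,4].
HN type (ℓ=4): μ^(1)=8; μ^(2)=9/2; μ^(3)=1; μ^(4)=-6

((0, 0, 0, 1); (0, 1, 1, 0); (0, 0, 1, 0); (3, 0, 0, 0))


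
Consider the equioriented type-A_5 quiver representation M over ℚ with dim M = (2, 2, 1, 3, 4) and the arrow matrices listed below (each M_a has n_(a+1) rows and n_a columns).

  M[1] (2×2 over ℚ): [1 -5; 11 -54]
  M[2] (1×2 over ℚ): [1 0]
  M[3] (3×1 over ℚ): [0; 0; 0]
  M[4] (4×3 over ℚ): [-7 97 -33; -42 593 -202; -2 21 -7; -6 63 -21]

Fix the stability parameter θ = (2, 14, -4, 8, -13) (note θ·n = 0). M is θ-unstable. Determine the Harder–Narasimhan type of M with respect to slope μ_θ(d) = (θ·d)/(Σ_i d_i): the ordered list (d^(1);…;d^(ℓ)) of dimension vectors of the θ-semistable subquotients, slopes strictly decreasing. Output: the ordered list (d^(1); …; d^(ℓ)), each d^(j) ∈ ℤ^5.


Interval decomposition of M: I[1,2], I[1,3], I[4,5]^3, I[5,5].
HN type (ℓ=5): μ^(1)=14; μ^(2)=5; μ^(3)=2; μ^(4)=-5/2; μ^(5)=-13

((0, 1, 0, 0, 0); (0, 1, 1, 0, 0); (2, 0, 0, 0, 0); (0, 0, 0, 3, 3); (0, 0, 0, 0, 1))


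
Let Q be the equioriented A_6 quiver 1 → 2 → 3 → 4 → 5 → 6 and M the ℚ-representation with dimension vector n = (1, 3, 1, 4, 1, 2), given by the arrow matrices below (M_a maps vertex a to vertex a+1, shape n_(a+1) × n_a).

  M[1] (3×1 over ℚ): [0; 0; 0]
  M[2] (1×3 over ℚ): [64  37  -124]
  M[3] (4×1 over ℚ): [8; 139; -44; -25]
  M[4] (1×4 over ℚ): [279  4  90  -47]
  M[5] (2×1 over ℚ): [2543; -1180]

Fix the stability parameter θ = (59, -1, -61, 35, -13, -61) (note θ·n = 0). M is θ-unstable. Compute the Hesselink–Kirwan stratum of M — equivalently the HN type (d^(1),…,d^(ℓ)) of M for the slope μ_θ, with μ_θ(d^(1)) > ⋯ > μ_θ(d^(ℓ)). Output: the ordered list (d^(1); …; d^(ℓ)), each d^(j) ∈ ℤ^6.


Via rank(M_{q-1}∘⋯∘M_p): M ≅ I[1,1], I[2,2]^2, I[2,6], I[4,4]^3, I[6,6].
μ_θ-semistable layers: μ^(1)=59; μ^(2)=35; μ^(3)=-1; μ^(4)=-13; μ^(5)=-31; μ^(6)=-61

((1, 0, 0, 0, 0, 0); (0, 0, 0, 3, 0, 0); (0, 2, 0, 0, 0, 0); (0, 0, 0, 1, 1, 1); (0, 1, 1, 0, 0, 0); (0, 0, 0, 0, 0, 1))


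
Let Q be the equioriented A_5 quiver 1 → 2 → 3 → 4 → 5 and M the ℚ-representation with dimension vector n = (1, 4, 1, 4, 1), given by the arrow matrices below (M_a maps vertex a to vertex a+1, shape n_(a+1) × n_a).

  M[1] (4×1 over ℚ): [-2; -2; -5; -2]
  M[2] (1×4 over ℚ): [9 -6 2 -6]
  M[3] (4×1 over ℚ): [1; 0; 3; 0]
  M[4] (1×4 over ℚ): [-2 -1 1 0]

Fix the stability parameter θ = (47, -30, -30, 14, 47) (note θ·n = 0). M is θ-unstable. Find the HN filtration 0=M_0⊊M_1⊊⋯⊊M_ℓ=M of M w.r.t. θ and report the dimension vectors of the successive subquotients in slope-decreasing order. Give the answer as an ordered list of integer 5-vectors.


Via rank(M_{q-1}∘⋯∘M_p): M ≅ I[1,5], I[2,2]^3, I[4,4]^3.
μ_θ-semistable layers: μ^(1)=47; μ^(2)=14; μ^(3)=-13/3; μ^(4)=-30

((0, 0, 0, 0, 1); (0, 0, 0, 4, 0); (1, 1, 1, 0, 0); (0, 3, 0, 0, 0))


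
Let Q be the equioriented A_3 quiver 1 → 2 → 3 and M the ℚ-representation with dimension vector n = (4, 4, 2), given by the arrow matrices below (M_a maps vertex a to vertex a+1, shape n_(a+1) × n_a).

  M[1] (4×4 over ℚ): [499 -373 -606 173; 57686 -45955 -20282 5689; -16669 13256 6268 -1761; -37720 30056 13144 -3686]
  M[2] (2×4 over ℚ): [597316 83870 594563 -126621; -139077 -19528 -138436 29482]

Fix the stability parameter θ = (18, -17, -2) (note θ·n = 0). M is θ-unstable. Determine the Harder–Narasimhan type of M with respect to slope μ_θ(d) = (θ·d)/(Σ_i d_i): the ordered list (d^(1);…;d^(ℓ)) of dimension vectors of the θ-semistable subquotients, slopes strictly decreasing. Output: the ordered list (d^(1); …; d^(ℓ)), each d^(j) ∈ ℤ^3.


Barcode: M ≅ I[1,1], I[1,2], I[1,3]^2, I[2,2]. HN layers by μ_θ (4 steps, strictly decreasing):
  μ^(1)=18; μ^(2)=1/2; μ^(3)=-1/3; μ^(4)=-17

((1, 0, 0); (1, 1, 0); (2, 2, 2); (0, 1, 0))


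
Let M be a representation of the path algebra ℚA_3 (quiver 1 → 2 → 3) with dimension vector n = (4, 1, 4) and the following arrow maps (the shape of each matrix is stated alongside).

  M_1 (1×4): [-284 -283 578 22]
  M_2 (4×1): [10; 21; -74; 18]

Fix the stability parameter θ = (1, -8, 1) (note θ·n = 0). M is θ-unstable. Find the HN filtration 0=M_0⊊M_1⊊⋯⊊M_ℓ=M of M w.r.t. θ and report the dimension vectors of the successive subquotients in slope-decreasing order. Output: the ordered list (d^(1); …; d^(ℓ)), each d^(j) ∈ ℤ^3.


Barcode: M ≅ I[1,1]^3, I[1,3], I[3,3]^3. HN layers by μ_θ (2 steps, strictly decreasing):
  μ^(1)=1; μ^(2)=-7/2

((3, 0, 4); (1, 1, 0))


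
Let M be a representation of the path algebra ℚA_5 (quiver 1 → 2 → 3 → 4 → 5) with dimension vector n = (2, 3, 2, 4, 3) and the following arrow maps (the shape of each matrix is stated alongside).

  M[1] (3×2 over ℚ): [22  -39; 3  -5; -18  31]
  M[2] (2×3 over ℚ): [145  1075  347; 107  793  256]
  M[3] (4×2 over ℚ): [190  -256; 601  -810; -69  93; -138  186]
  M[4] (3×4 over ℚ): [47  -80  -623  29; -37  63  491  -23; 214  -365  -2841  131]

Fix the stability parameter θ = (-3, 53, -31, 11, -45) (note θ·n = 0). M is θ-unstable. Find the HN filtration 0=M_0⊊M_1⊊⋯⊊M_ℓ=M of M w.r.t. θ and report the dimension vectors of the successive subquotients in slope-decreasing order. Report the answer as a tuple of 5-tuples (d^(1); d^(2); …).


Interval decomposition of M: I[1,5]^2, I[2,2], I[4,4], I[4,5].
HN type (ℓ=4): μ^(1)=53; μ^(2)=11; μ^(3)=-3; μ^(4)=-17

((0, 1, 0, 0, 0); (0, 0, 0, 1, 0); (2, 2, 2, 2, 2); (0, 0, 0, 1, 1))


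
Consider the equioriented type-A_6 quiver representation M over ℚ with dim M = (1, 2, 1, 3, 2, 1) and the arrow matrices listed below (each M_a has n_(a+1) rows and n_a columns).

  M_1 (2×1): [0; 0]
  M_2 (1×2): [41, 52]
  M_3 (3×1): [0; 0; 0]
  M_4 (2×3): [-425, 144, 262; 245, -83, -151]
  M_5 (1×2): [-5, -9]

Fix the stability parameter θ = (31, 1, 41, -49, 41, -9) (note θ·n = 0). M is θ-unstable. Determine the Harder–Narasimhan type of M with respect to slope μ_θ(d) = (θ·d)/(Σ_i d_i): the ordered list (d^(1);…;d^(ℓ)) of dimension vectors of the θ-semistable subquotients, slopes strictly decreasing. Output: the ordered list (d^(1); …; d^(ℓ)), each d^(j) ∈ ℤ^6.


Interval decomposition of M: I[1,1], I[2,2], I[2,3], I[4,4], I[4,5], I[4,6].
HN type (ℓ=5): μ^(1)=41; μ^(2)=31; μ^(3)=16; μ^(4)=1; μ^(5)=-49

((0, 0, 1, 0, 1, 0); (1, 0, 0, 0, 0, 0); (0, 0, 0, 0, 1, 1); (0, 2, 0, 0, 0, 0); (0, 0, 0, 3, 0, 0))


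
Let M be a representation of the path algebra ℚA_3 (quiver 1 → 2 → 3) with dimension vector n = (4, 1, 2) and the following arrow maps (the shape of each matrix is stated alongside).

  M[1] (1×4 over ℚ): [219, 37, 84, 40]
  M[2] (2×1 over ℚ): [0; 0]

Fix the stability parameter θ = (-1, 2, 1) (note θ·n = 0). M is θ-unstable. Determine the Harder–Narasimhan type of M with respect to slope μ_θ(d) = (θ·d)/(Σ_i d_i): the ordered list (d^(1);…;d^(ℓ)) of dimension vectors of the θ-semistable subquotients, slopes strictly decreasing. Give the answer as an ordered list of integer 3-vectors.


Barcode: M ≅ I[1,1]^3, I[1,2], I[3,3]^2. HN layers by μ_θ (3 steps, strictly decreasing):
  μ^(1)=2; μ^(2)=1; μ^(3)=-1

((0, 1, 0); (0, 0, 2); (4, 0, 0))


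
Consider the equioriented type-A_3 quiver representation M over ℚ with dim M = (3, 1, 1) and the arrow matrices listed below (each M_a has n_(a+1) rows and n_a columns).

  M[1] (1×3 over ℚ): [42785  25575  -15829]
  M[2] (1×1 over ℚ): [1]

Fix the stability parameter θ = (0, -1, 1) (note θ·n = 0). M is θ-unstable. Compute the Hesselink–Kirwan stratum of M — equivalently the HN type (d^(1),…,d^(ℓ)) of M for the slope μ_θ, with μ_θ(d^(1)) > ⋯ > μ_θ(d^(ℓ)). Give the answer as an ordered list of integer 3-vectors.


Via rank(M_{q-1}∘⋯∘M_p): M ≅ I[1,1]^2, I[1,3].
μ_θ-semistable layers: μ^(1)=1; μ^(2)=0; μ^(3)=-1/2

((0, 0, 1); (2, 0, 0); (1, 1, 0))


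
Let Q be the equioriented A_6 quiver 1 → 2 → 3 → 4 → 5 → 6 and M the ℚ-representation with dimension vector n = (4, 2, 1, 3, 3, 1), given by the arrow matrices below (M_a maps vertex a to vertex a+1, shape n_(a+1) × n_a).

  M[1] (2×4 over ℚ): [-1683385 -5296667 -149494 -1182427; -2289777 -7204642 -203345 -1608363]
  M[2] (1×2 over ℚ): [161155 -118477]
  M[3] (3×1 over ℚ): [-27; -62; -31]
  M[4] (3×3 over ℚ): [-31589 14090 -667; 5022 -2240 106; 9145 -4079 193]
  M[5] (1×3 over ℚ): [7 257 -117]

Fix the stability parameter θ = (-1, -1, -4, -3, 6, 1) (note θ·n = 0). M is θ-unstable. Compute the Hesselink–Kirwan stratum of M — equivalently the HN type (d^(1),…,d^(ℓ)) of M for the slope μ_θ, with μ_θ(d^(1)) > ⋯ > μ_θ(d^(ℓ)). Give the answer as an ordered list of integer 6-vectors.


Via rank(M_{q-1}∘⋯∘M_p): M ≅ I[1,1]^2, I[1,2], I[1,4], I[4,5], I[4,6], I[5,5].
μ_θ-semistable layers: μ^(1)=6; μ^(2)=7/2; μ^(3)=-1; μ^(4)=-9/4; μ^(5)=-3

((0, 0, 0, 0, 2, 0); (0, 0, 0, 0, 1, 1); (3, 1, 0, 0, 0, 0); (1, 1, 1, 1, 0, 0); (0, 0, 0, 2, 0, 0))


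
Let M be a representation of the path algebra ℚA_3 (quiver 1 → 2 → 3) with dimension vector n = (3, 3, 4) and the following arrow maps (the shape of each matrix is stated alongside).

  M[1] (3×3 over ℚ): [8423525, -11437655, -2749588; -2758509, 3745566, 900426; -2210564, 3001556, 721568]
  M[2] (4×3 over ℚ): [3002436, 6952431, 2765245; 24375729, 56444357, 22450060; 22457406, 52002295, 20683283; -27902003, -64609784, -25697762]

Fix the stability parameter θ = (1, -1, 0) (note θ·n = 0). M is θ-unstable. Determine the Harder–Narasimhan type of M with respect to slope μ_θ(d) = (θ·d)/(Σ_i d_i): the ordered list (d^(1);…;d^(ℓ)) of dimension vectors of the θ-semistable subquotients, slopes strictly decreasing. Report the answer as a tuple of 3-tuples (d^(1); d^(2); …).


Barcode: M ≅ I[1,1], I[1,3]^2, I[2,3], I[3,3]. HN layers by μ_θ (3 steps, strictly decreasing):
  μ^(1)=1; μ^(2)=0; μ^(3)=-1

((1, 0, 0); (2, 2, 4); (0, 1, 0))


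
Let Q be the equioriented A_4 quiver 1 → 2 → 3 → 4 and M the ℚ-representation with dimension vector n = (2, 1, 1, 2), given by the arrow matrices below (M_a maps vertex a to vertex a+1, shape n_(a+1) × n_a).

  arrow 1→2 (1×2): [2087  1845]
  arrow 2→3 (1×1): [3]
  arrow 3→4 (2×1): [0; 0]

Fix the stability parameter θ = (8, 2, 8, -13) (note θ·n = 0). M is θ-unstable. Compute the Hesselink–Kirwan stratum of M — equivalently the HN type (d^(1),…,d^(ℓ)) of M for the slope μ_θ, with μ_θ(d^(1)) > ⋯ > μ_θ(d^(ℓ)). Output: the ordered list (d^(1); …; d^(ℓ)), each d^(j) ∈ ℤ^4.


Interval decomposition of M: I[1,1], I[1,3], I[4,4]^2.
HN type (ℓ=3): μ^(1)=8; μ^(2)=5; μ^(3)=-13

((1, 0, 1, 0); (1, 1, 0, 0); (0, 0, 0, 2))


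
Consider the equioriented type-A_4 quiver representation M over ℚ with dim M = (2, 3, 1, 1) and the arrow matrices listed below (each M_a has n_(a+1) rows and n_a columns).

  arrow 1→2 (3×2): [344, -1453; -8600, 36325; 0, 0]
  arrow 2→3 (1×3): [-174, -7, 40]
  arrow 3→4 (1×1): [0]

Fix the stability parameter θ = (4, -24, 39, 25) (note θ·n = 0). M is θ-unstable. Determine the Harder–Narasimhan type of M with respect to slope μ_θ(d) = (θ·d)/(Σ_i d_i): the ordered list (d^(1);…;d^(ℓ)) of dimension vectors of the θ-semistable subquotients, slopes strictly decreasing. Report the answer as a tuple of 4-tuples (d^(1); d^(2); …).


Via rank(M_{q-1}∘⋯∘M_p): M ≅ I[1,1], I[1,3], I[2,2]^2, I[4,4].
μ_θ-semistable layers: μ^(1)=39; μ^(2)=25; μ^(3)=4; μ^(4)=-10; μ^(5)=-24

((0, 0, 1, 0); (0, 0, 0, 1); (1, 0, 0, 0); (1, 1, 0, 0); (0, 2, 0, 0))


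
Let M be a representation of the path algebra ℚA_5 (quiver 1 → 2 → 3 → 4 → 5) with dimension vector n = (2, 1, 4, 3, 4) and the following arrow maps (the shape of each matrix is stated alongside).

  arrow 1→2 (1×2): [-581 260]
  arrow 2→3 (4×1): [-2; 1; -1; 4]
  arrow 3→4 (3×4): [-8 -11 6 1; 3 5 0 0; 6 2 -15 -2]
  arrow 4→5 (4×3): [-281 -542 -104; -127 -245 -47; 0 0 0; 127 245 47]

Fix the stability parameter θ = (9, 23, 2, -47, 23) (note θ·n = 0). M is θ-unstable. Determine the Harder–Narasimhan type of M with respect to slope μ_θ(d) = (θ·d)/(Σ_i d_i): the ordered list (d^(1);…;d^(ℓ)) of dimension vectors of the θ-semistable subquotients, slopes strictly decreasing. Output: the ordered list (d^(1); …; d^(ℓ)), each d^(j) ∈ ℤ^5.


Via rank(M_{q-1}∘⋯∘M_p): M ≅ I[1,1], I[1,5], I[3,3], I[3,4], I[3,5], I[5,5]^2.
μ_θ-semistable layers: μ^(1)=23; μ^(2)=9; μ^(3)=2; μ^(4)=-13/4; μ^(5)=-45/2

((0, 0, 0, 0, 4); (1, 0, 0, 0, 0); (0, 0, 1, 0, 0); (1, 1, 1, 1, 0); (0, 0, 2, 2, 0))


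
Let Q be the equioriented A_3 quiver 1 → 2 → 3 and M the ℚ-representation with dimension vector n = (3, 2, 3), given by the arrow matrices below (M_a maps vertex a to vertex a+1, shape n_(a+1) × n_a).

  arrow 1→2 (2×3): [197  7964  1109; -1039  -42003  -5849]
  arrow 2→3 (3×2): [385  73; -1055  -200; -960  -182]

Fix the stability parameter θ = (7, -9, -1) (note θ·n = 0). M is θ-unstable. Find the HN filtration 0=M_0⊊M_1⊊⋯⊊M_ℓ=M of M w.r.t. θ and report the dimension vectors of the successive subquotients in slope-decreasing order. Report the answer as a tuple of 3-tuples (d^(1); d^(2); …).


Interval decomposition of M: I[1,1], I[1,3]^2, I[3,3].
HN type (ℓ=2): μ^(1)=7; μ^(2)=-1

((1, 0, 0); (2, 2, 3))


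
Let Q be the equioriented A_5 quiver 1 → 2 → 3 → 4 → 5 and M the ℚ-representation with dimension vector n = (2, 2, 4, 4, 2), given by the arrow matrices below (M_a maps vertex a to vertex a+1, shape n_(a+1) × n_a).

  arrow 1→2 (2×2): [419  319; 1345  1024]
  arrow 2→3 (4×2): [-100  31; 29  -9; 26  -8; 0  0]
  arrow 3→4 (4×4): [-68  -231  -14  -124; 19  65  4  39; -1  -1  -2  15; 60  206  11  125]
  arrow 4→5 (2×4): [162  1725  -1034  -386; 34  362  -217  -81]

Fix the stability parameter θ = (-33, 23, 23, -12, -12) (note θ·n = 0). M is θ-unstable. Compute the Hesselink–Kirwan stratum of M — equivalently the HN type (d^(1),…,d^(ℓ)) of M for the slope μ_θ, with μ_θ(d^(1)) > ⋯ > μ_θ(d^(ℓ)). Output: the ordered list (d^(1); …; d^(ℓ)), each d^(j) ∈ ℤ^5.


Via rank(M_{q-1}∘⋯∘M_p): M ≅ I[1,5]^2, I[3,4]^2.
μ_θ-semistable layers: μ^(1)=11/2; μ^(2)=-33

((0, 2, 4, 4, 2); (2, 0, 0, 0, 0))


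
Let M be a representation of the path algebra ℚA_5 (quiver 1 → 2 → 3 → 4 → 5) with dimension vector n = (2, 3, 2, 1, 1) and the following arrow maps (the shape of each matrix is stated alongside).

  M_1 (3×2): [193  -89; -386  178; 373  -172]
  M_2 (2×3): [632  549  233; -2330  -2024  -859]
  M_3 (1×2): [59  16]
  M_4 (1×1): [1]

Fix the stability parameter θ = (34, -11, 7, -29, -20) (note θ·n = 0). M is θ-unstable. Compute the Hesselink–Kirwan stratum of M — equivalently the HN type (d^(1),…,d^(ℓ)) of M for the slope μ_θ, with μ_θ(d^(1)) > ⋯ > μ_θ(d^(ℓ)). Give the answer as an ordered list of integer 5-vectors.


Via rank(M_{q-1}∘⋯∘M_p): M ≅ I[1,2], I[1,5], I[2,3].
μ_θ-semistable layers: μ^(1)=23/2; μ^(2)=7; μ^(3)=-19/5; μ^(4)=-11

((1, 1, 0, 0, 0); (0, 0, 1, 0, 0); (1, 1, 1, 1, 1); (0, 1, 0, 0, 0))


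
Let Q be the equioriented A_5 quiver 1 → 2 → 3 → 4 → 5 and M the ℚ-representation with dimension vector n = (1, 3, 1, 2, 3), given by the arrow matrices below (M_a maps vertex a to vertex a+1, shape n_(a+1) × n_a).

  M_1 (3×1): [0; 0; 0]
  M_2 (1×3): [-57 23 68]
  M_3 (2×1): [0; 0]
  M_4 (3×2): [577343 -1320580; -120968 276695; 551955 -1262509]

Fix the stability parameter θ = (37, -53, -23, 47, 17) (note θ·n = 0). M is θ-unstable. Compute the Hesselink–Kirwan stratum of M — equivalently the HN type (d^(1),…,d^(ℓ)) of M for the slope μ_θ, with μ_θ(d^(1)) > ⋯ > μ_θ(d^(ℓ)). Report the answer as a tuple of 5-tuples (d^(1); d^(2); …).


Barcode: M ≅ I[1,1], I[2,2]^2, I[2,3], I[4,5]^2, I[5,5]. HN layers by μ_θ (5 steps, strictly decreasing):
  μ^(1)=37; μ^(2)=32; μ^(3)=17; μ^(4)=-23; μ^(5)=-53

((1, 0, 0, 0, 0); (0, 0, 0, 2, 2); (0, 0, 0, 0, 1); (0, 0, 1, 0, 0); (0, 3, 0, 0, 0))


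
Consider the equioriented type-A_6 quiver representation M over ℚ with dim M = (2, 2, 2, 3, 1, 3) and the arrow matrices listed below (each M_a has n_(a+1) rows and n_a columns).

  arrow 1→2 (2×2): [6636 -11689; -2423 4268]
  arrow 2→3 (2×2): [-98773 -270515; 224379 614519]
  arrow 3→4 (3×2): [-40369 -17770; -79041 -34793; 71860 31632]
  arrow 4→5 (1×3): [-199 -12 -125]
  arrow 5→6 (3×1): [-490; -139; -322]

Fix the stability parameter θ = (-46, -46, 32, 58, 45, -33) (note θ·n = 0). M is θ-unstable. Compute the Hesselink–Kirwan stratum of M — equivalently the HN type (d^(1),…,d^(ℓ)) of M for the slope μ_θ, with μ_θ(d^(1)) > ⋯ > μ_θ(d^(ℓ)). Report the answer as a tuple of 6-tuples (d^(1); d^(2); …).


Interval decomposition of M: I[1,4], I[1,6], I[4,4], I[6,6]^2.
HN type (ℓ=5): μ^(1)=58; μ^(2)=32; μ^(3)=51/2; μ^(4)=-33; μ^(5)=-46

((0, 0, 0, 2, 0, 0); (0, 0, 1, 0, 0, 0); (0, 0, 1, 1, 1, 1); (0, 0, 0, 0, 0, 2); (2, 2, 0, 0, 0, 0))


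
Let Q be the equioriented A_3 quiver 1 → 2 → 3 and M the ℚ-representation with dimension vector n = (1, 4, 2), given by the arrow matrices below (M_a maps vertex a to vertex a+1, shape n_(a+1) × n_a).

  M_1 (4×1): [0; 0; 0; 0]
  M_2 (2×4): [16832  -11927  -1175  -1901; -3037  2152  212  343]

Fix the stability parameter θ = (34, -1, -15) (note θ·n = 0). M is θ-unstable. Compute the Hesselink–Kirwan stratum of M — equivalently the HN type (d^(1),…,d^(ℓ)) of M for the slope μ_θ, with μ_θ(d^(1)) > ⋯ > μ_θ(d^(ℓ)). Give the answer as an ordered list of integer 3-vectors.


Via rank(M_{q-1}∘⋯∘M_p): M ≅ I[1,1], I[2,2]^2, I[2,3]^2.
μ_θ-semistable layers: μ^(1)=34; μ^(2)=-1; μ^(3)=-8

((1, 0, 0); (0, 2, 0); (0, 2, 2))


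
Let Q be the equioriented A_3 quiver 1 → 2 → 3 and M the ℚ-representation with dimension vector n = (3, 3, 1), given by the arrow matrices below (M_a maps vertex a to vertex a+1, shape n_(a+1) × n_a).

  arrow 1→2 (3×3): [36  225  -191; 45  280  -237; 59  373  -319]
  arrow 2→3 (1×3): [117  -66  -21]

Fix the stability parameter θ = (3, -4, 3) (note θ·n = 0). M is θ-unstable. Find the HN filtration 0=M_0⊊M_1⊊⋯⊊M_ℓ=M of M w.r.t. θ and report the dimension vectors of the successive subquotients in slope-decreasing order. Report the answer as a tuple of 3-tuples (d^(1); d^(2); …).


Interval decomposition of M: I[1,2]^2, I[1,3].
HN type (ℓ=2): μ^(1)=3; μ^(2)=-1/2

((0, 0, 1); (3, 3, 0))


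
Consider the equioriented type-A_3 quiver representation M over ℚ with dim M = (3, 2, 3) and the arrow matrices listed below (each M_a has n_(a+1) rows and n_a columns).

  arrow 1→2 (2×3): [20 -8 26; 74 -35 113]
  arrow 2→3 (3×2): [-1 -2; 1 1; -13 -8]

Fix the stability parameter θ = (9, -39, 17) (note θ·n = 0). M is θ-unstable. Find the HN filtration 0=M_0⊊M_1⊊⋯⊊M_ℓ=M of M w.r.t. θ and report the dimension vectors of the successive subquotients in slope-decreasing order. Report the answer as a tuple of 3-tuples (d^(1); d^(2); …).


Barcode: M ≅ I[1,1], I[1,3]^2, I[3,3]. HN layers by μ_θ (3 steps, strictly decreasing):
  μ^(1)=17; μ^(2)=9; μ^(3)=-15

((0, 0, 3); (1, 0, 0); (2, 2, 0))


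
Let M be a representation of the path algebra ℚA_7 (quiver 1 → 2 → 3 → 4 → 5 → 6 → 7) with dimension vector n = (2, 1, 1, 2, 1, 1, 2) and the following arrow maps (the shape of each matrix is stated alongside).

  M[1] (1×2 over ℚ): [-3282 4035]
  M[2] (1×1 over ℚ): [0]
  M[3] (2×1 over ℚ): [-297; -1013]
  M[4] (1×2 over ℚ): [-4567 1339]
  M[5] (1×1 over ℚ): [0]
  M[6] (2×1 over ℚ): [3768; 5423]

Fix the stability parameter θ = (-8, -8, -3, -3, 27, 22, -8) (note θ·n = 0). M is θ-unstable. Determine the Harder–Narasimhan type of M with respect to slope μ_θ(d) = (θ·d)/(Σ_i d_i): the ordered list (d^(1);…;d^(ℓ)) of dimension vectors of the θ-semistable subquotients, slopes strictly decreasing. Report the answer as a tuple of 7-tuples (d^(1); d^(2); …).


Interval decomposition of M: I[1,1], I[1,2], I[3,5], I[4,4], I[6,7], I[7,7].
HN type (ℓ=4): μ^(1)=27; μ^(2)=7; μ^(3)=-3; μ^(4)=-8

((0, 0, 0, 0, 1, 0, 0); (0, 0, 0, 0, 0, 1, 1); (0, 0, 1, 2, 0, 0, 0); (2, 1, 0, 0, 0, 0, 1))


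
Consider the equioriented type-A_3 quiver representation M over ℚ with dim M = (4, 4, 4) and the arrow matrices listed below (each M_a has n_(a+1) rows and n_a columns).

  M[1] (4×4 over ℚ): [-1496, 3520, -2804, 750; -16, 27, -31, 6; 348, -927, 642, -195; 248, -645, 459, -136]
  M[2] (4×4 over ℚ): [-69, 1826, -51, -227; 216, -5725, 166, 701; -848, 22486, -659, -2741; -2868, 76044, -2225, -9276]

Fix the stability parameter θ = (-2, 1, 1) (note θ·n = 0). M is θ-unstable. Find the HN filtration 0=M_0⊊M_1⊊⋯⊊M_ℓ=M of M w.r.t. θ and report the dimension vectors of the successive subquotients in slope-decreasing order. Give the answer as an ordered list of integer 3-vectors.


Interval decomposition of M: I[1,1], I[1,3]^3, I[2,3].
HN type (ℓ=2): μ^(1)=1; μ^(2)=-2

((0, 4, 4); (4, 0, 0))


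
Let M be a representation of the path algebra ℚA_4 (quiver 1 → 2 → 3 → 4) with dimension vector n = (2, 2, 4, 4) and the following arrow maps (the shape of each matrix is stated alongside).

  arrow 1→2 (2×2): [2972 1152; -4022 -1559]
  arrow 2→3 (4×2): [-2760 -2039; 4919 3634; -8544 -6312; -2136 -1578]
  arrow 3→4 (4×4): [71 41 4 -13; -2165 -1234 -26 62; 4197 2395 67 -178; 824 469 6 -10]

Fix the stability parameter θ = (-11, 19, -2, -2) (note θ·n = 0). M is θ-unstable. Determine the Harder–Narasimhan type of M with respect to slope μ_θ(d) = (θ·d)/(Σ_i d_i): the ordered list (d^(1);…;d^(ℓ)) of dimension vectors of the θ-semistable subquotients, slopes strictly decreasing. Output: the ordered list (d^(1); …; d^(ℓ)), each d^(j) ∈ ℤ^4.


Interval decomposition of M: I[1,4]^2, I[3,4]^2.
HN type (ℓ=3): μ^(1)=5; μ^(2)=-2; μ^(3)=-11

((0, 2, 2, 2); (0, 0, 2, 2); (2, 0, 0, 0))


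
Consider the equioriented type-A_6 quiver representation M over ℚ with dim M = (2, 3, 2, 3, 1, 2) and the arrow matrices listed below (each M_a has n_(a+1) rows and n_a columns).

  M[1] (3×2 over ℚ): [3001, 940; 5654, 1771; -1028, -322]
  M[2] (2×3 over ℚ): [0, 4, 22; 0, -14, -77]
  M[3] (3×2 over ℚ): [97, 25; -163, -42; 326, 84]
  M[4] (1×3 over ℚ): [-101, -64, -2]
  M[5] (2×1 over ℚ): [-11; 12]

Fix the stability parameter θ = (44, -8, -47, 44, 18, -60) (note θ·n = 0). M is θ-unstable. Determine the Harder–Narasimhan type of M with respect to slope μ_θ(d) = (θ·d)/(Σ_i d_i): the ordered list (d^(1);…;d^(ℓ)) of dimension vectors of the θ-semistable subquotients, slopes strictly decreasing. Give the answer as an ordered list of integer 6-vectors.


Barcode: M ≅ I[1,2]^2, I[2,6], I[3,4], I[4,4], I[6,6]. HN layers by μ_θ (6 steps, strictly decreasing):
  μ^(1)=44; μ^(2)=18; μ^(3)=2/3; μ^(4)=-55/2; μ^(5)=-47; μ^(6)=-60

((0, 0, 0, 2, 0, 0); (2, 2, 0, 0, 0, 0); (0, 0, 0, 1, 1, 1); (0, 1, 1, 0, 0, 0); (0, 0, 1, 0, 0, 0); (0, 0, 0, 0, 0, 1))


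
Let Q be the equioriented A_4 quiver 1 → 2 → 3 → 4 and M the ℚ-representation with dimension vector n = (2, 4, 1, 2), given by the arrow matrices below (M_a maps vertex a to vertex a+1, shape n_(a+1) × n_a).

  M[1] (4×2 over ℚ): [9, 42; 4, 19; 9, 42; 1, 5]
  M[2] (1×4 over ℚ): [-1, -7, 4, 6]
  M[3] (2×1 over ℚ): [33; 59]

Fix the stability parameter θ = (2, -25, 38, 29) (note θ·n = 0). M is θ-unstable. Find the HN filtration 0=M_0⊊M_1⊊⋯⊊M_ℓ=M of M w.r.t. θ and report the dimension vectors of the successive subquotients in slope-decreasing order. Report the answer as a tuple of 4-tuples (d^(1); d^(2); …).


Via rank(M_{q-1}∘⋯∘M_p): M ≅ I[1,2], I[1,4], I[2,2]^2, I[4,4].
μ_θ-semistable layers: μ^(1)=67/2; μ^(2)=29; μ^(3)=-23/2; μ^(4)=-25

((0, 0, 1, 1); (0, 0, 0, 1); (2, 2, 0, 0); (0, 2, 0, 0))


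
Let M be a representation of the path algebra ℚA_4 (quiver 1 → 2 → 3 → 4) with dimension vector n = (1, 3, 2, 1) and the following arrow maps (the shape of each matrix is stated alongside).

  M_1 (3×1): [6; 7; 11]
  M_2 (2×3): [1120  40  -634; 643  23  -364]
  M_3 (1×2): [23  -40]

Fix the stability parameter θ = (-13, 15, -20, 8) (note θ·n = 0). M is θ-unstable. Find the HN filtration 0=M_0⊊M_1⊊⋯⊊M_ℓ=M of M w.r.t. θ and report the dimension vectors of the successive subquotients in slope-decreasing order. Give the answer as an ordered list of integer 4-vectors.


Barcode: M ≅ I[1,4], I[2,2], I[2,3]. HN layers by μ_θ (4 steps, strictly decreasing):
  μ^(1)=15; μ^(2)=8; μ^(3)=-5/2; μ^(4)=-13

((0, 1, 0, 0); (0, 0, 0, 1); (0, 2, 2, 0); (1, 0, 0, 0))


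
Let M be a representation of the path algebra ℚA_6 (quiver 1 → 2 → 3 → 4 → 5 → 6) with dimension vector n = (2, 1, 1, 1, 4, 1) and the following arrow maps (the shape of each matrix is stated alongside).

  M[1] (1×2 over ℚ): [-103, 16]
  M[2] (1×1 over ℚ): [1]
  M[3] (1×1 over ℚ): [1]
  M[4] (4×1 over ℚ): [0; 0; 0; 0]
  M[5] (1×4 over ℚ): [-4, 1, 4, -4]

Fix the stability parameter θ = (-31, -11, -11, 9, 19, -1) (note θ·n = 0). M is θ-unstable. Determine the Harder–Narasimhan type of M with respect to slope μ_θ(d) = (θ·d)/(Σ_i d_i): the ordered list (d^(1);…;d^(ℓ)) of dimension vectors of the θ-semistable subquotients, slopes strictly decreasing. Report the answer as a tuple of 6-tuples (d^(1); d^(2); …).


Via rank(M_{q-1}∘⋯∘M_p): M ≅ I[1,1], I[1,4], I[5,5]^3, I[5,6].
μ_θ-semistable layers: μ^(1)=19; μ^(2)=9; μ^(3)=-11; μ^(4)=-31

((0, 0, 0, 0, 3, 0); (0, 0, 0, 1, 1, 1); (0, 1, 1, 0, 0, 0); (2, 0, 0, 0, 0, 0))


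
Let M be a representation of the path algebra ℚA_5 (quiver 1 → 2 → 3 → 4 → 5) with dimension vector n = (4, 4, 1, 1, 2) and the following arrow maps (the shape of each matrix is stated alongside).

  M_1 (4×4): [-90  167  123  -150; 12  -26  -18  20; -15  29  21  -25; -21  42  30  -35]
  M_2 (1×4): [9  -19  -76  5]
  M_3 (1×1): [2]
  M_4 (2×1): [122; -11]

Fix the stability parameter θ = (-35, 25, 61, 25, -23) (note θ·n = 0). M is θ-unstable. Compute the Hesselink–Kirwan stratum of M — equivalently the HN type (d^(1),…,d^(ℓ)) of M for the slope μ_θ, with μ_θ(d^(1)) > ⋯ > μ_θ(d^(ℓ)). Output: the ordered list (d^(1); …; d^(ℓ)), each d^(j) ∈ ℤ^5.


Interval decomposition of M: I[1,1]^2, I[1,2], I[1,5], I[2,2]^2, I[5,5].
HN type (ℓ=4): μ^(1)=25; μ^(2)=22; μ^(3)=-23; μ^(4)=-35

((0, 3, 0, 0, 0); (0, 1, 1, 1, 1); (0, 0, 0, 0, 1); (4, 0, 0, 0, 0))


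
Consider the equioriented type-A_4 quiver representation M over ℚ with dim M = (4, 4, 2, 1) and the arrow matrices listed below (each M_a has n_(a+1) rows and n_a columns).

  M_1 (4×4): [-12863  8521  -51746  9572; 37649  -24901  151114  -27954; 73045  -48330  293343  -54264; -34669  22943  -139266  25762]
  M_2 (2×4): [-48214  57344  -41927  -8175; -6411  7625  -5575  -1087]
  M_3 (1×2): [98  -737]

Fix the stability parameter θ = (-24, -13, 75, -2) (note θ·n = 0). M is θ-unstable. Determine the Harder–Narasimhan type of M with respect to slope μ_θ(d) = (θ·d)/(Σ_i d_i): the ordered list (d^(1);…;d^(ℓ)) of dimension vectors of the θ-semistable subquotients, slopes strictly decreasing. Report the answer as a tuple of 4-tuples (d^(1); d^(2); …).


Via rank(M_{q-1}∘⋯∘M_p): M ≅ I[1,2]^2, I[1,3], I[1,4].
μ_θ-semistable layers: μ^(1)=75; μ^(2)=73/2; μ^(3)=-13; μ^(4)=-24

((0, 0, 1, 0); (0, 0, 1, 1); (0, 4, 0, 0); (4, 0, 0, 0))


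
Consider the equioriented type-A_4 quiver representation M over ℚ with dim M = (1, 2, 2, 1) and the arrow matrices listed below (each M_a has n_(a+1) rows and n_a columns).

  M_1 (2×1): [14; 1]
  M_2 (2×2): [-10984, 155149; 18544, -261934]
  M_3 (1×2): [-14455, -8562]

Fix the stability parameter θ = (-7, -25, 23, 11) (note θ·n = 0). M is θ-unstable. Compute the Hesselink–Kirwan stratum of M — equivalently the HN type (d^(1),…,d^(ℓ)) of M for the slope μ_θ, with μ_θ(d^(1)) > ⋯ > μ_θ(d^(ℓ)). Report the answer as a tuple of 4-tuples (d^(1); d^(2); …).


Barcode: M ≅ I[1,4], I[2,2], I[3,3]. HN layers by μ_θ (4 steps, strictly decreasing):
  μ^(1)=23; μ^(2)=17; μ^(3)=-16; μ^(4)=-25

((0, 0, 1, 0); (0, 0, 1, 1); (1, 1, 0, 0); (0, 1, 0, 0))


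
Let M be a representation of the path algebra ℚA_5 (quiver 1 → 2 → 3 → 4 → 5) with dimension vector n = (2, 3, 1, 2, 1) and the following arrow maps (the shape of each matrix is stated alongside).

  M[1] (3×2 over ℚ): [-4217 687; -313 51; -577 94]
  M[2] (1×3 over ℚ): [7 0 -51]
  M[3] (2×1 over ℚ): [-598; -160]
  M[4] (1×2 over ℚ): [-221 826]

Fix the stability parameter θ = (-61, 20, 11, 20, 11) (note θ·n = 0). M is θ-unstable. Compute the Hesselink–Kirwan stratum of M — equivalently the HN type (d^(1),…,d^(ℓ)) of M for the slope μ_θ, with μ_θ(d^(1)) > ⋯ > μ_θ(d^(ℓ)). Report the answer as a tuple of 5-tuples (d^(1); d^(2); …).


Via rank(M_{q-1}∘⋯∘M_p): M ≅ I[1,2], I[1,5], I[2,2], I[4,4].
μ_θ-semistable layers: μ^(1)=20; μ^(2)=31/2; μ^(3)=-61

((0, 2, 0, 1, 0); (0, 1, 1, 1, 1); (2, 0, 0, 0, 0))


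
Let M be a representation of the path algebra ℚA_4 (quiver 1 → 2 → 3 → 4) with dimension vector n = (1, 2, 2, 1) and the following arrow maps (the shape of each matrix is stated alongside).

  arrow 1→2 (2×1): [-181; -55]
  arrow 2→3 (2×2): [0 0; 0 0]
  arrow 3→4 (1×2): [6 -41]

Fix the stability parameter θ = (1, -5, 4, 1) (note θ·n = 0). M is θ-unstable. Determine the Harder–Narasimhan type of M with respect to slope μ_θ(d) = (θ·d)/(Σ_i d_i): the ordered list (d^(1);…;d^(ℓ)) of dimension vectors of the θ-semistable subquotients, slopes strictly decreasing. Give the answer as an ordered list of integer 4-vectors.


Via rank(M_{q-1}∘⋯∘M_p): M ≅ I[1,2], I[2,2], I[3,3], I[3,4].
μ_θ-semistable layers: μ^(1)=4; μ^(2)=5/2; μ^(3)=-2; μ^(4)=-5

((0, 0, 1, 0); (0, 0, 1, 1); (1, 1, 0, 0); (0, 1, 0, 0))


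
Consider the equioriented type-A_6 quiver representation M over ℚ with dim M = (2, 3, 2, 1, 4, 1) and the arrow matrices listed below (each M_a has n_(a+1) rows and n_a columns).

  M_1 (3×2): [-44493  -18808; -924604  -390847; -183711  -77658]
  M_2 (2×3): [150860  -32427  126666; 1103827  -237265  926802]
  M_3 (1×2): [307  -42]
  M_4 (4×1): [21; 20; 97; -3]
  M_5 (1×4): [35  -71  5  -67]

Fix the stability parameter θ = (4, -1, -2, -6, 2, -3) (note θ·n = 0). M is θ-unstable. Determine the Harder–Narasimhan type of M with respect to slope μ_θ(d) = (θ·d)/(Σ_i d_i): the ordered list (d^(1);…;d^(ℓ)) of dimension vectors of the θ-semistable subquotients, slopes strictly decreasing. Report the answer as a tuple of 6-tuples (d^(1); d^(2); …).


Via rank(M_{q-1}∘⋯∘M_p): M ≅ I[1,3], I[1,6], I[2,2], I[5,5]^3.
μ_θ-semistable layers: μ^(1)=2; μ^(2)=1/3; μ^(3)=-1/2; μ^(4)=-1; μ^(5)=-5/4

((0, 0, 0, 0, 3, 0); (1, 1, 1, 0, 0, 0); (0, 0, 0, 0, 1, 1); (0, 1, 0, 0, 0, 0); (1, 1, 1, 1, 0, 0))


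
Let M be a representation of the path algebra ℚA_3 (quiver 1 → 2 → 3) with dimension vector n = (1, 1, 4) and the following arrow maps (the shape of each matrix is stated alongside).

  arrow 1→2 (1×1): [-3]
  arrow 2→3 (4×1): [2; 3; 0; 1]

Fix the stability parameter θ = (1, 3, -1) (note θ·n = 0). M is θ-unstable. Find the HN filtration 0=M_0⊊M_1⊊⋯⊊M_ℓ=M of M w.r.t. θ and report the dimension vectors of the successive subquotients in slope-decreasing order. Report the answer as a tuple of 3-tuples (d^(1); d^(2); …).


Interval decomposition of M: I[1,3], I[3,3]^3.
HN type (ℓ=2): μ^(1)=1; μ^(2)=-1

((1, 1, 1); (0, 0, 3))


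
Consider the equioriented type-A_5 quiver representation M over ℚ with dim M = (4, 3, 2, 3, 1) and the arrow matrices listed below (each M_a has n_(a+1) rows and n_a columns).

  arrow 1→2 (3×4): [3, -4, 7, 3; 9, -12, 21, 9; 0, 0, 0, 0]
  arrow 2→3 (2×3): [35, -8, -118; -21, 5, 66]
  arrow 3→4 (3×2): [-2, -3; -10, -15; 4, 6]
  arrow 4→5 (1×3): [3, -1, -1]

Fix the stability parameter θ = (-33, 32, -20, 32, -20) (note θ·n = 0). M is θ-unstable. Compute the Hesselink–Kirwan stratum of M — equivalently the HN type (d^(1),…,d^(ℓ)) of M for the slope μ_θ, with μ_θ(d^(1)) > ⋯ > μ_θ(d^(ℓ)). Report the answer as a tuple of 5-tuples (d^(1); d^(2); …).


Via rank(M_{q-1}∘⋯∘M_p): M ≅ I[1,1]^3, I[1,4], I[2,2], I[2,3], I[4,4], I[4,5].
μ_θ-semistable layers: μ^(1)=32; μ^(2)=6; μ^(3)=-33

((0, 1, 0, 2, 0); (0, 2, 2, 1, 1); (4, 0, 0, 0, 0))


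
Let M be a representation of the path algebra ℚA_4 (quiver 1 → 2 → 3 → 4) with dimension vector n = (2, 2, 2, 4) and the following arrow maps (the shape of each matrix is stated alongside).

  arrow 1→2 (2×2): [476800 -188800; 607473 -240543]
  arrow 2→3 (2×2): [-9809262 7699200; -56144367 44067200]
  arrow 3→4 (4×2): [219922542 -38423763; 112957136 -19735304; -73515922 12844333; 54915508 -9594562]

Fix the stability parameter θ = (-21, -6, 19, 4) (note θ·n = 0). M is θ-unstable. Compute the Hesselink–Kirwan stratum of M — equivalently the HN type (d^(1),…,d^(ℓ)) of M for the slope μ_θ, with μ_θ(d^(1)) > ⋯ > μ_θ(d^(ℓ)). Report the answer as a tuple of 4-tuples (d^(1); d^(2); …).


Via rank(M_{q-1}∘⋯∘M_p): M ≅ I[1,1], I[1,2], I[2,4], I[3,3], I[4,4]^3.
μ_θ-semistable layers: μ^(1)=19; μ^(2)=23/2; μ^(3)=4; μ^(4)=-6; μ^(5)=-21

((0, 0, 1, 0); (0, 0, 1, 1); (0, 0, 0, 3); (0, 2, 0, 0); (2, 0, 0, 0))


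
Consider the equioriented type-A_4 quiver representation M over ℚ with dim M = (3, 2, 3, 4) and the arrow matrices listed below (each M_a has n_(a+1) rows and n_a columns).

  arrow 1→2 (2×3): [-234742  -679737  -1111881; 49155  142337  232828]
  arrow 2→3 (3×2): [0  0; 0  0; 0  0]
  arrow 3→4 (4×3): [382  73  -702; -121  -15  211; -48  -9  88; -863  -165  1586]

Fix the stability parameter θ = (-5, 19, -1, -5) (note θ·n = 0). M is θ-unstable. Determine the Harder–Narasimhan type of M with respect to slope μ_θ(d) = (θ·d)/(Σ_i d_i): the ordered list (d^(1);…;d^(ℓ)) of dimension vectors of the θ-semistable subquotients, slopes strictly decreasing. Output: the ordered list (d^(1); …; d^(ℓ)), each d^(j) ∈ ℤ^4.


Barcode: M ≅ I[1,1], I[1,2]^2, I[3,4]^3, I[4,4]. HN layers by μ_θ (3 steps, strictly decreasing):
  μ^(1)=19; μ^(2)=-3; μ^(3)=-5

((0, 2, 0, 0); (0, 0, 3, 3); (3, 0, 0, 1))


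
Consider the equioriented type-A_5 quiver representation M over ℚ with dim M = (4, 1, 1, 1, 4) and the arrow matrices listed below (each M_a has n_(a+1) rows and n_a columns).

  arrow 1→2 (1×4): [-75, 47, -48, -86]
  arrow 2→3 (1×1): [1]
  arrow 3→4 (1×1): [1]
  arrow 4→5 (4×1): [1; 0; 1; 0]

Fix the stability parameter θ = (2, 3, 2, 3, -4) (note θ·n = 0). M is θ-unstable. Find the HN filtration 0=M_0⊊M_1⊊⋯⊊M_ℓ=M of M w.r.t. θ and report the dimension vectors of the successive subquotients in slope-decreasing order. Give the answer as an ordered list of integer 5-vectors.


Interval decomposition of M: I[1,1]^3, I[1,5], I[5,5]^3.
HN type (ℓ=3): μ^(1)=2; μ^(2)=6/5; μ^(3)=-4

((3, 0, 0, 0, 0); (1, 1, 1, 1, 1); (0, 0, 0, 0, 3))


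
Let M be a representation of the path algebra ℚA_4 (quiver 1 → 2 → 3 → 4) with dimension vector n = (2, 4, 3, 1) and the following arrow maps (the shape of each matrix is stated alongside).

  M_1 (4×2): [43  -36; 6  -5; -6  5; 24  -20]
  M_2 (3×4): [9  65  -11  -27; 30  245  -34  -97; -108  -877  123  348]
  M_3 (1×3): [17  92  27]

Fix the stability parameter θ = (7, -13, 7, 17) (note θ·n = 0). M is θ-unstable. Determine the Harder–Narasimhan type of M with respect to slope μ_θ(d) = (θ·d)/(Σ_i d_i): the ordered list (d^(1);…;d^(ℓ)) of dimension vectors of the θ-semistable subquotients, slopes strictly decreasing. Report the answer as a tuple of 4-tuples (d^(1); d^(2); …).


Interval decomposition of M: I[1,3], I[1,4], I[2,2], I[2,3].
HN type (ℓ=4): μ^(1)=17; μ^(2)=7; μ^(3)=-3; μ^(4)=-13

((0, 0, 0, 1); (0, 0, 3, 0); (2, 2, 0, 0); (0, 2, 0, 0))


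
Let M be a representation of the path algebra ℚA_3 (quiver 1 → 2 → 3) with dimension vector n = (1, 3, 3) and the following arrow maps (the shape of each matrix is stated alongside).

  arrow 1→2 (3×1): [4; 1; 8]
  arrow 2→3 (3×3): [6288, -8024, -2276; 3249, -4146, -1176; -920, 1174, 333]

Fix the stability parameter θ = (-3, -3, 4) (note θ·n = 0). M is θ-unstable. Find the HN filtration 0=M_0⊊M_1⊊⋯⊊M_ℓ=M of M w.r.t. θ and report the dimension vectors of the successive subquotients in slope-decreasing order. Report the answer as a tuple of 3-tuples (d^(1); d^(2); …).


Barcode: M ≅ I[1,3], I[2,2], I[2,3], I[3,3]. HN layers by μ_θ (2 steps, strictly decreasing):
  μ^(1)=4; μ^(2)=-3

((0, 0, 3); (1, 3, 0))


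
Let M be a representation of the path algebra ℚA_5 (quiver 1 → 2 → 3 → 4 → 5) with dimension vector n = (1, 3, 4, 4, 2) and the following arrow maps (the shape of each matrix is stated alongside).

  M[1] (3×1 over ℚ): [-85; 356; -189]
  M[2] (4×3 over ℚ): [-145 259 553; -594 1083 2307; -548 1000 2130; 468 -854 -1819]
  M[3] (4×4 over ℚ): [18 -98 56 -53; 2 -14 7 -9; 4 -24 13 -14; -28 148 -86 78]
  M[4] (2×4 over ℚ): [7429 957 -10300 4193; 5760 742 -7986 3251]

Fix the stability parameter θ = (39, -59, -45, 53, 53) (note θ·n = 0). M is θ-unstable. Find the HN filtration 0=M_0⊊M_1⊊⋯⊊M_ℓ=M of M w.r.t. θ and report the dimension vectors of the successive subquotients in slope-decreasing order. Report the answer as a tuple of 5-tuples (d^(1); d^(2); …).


Via rank(M_{q-1}∘⋯∘M_p): M ≅ I[1,5], I[2,3]^2, I[3,4], I[4,4], I[4,5].
μ_θ-semistable layers: μ^(1)=53; μ^(2)=-65/3; μ^(3)=-45; μ^(4)=-59

((0, 0, 0, 4, 2); (1, 1, 1, 0, 0); (0, 0, 3, 0, 0); (0, 2, 0, 0, 0))


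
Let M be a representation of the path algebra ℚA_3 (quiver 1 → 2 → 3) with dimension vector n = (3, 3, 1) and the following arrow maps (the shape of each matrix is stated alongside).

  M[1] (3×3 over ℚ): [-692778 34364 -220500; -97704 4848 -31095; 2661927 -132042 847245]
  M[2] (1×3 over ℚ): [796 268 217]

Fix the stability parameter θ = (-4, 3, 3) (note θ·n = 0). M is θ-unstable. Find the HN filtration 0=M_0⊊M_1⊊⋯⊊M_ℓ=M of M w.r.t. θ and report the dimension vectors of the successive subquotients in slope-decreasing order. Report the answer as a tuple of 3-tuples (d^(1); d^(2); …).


Barcode: M ≅ I[1,1], I[1,2], I[1,3], I[2,2]. HN layers by μ_θ (2 steps, strictly decreasing):
  μ^(1)=3; μ^(2)=-4

((0, 3, 1); (3, 0, 0))


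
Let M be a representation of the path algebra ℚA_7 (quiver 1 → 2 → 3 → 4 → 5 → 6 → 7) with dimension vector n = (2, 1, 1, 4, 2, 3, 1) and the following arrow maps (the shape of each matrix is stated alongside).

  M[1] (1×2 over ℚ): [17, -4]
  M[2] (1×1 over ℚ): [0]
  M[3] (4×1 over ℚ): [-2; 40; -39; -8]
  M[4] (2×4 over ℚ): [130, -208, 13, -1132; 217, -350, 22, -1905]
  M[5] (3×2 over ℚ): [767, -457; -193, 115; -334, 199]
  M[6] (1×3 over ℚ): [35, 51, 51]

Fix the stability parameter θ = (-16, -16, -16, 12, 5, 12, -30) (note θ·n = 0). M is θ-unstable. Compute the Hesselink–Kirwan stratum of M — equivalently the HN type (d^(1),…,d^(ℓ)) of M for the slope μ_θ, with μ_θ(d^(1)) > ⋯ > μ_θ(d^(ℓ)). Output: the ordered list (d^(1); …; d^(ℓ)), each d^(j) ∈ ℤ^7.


Barcode: M ≅ I[1,1], I[1,2], I[3,7], I[4,4]^2, I[4,6], I[6,6]. HN layers by μ_θ (4 steps, strictly decreasing):
  μ^(1)=12; μ^(2)=17/2; μ^(3)=-1/4; μ^(4)=-16

((0, 0, 0, 2, 0, 2, 0); (0, 0, 0, 1, 1, 0, 0); (0, 0, 0, 1, 1, 1, 1); (2, 1, 1, 0, 0, 0, 0))
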